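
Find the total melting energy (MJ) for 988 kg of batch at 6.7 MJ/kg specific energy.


Total energy = mass * specific energy
  E = 988 * 6.7 = 6619.6 MJ

6619.6 MJ


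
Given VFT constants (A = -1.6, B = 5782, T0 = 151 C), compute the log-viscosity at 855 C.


VFT equation: log(eta) = A + B / (T - T0)
  T - T0 = 855 - 151 = 704
  B / (T - T0) = 5782 / 704 = 8.213
  log(eta) = -1.6 + 8.213 = 6.613

6.613


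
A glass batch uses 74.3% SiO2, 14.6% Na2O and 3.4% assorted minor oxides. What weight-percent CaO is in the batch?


Pieces sum to 100%:
  CaO = 100 - (SiO2 + Na2O + others)
  CaO = 100 - (74.3 + 14.6 + 3.4) = 7.7%

7.7%


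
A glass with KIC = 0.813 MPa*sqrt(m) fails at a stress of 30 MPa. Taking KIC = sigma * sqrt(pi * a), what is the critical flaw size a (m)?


Rearrange KIC = sigma * sqrt(pi * a):
  sqrt(pi * a) = KIC / sigma
  sqrt(pi * a) = 0.813 / 30 = 0.0271
  a = (KIC / sigma)^2 / pi
  a = 0.0271^2 / pi = 0.0002338 m

0.0002338 m


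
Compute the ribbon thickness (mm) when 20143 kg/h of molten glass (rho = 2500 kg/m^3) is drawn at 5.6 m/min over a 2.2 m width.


Ribbon cross-section from mass balance:
  Volume rate = throughput / density = 20143 / 2500 = 8.0572 m^3/h
  thickness = volume rate / (speed * 60 * width), i.e.
  thickness = throughput / (60 * speed * width * density) * 1000
  thickness = 20143 / (60 * 5.6 * 2.2 * 2500) * 1000 = 10.9 mm

10.9 mm


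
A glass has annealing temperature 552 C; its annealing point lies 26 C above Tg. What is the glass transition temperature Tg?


Rearrange T_anneal = Tg + offset for Tg:
  Tg = T_anneal - offset = 552 - 26 = 526 C

526 C


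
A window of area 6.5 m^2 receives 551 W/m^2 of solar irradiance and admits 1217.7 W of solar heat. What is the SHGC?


Rearrange Q = Area * SHGC * Irradiance:
  SHGC = Q / (Area * Irradiance)
  SHGC = 1217.7 / (6.5 * 551) = 0.34

0.34


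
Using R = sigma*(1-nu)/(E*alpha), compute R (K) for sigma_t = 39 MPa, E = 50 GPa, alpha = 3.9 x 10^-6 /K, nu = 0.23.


Thermal shock resistance: R = sigma * (1 - nu) / (E * alpha)
  Numerator = 39 * (1 - 0.23) = 30.03
  Denominator = 50 * 1000 * (3.9 x 10^-6) = 0.195
  R = 30.03 / 0.195 = 154.0 K

154.0 K


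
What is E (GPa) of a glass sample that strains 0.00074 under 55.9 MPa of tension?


Young's modulus: E = stress / strain
  E = 55.9 MPa / 0.00074 = 75540.54 MPa
Convert to GPa: 75540.54 / 1000 = 75.54 GPa

75.54 GPa


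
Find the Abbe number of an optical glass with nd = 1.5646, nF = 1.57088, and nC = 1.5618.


Abbe number formula: Vd = (nd - 1) / (nF - nC)
  nd - 1 = 1.5646 - 1 = 0.5646
  nF - nC = 1.57088 - 1.5618 = 0.00908
  Vd = 0.5646 / 0.00908 = 62.18

62.18


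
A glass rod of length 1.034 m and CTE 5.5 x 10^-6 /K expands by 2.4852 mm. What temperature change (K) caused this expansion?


Rearrange dL = alpha * L0 * dT for dT:
  dT = dL / (alpha * L0)
  dL (m) = 2.4852 / 1000 = 0.0024852
  dT = 0.0024852 / ((5.5 x 10^-6) * 1.034) = 437.0 K

437.0 K


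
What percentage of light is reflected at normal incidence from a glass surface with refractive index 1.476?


Fresnel reflectance at normal incidence:
  R = ((n - 1)/(n + 1))^2
  (n - 1)/(n + 1) = (1.476 - 1)/(1.476 + 1) = 0.192246
  R = 0.192246^2 = 0.0369585
  R(%) = 0.0369585 * 100 = 3.696%

3.696%


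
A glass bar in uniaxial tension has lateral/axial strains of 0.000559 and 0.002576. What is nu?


Poisson's ratio: nu = lateral strain / axial strain
  nu = 0.000559 / 0.002576 = 0.217

0.217


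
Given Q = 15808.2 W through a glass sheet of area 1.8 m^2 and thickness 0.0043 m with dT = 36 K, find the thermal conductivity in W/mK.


Fourier's law rearranged: k = Q * t / (A * dT)
  Numerator = 15808.2 * 0.0043 = 67.97526
  Denominator = 1.8 * 36 = 64.8
  k = 67.97526 / 64.8 = 1.049 W/mK

1.049 W/mK


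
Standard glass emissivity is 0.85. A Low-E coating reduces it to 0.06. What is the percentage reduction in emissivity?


Percentage reduction = (1 - coated/uncoated) * 100
  Ratio = 0.06 / 0.85 = 0.0706
  Reduction = (1 - 0.0706) * 100 = 92.9%

92.9%


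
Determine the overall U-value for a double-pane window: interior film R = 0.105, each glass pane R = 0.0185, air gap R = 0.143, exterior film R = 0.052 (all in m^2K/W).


Total thermal resistance (series):
  R_total = R_in + R_glass + R_air + R_glass + R_out
  R_total = 0.105 + 0.0185 + 0.143 + 0.0185 + 0.052 = 0.337 m^2K/W
U-value = 1 / R_total = 1 / 0.337 = 2.967 W/m^2K

2.967 W/m^2K


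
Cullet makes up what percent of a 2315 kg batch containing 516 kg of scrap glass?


Cullet ratio = (cullet mass / total batch mass) * 100
  Ratio = 516 / 2315 * 100 = 22.29%

22.29%


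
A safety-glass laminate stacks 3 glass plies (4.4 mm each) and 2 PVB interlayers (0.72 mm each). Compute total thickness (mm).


Total thickness = glass contribution + PVB contribution
  Glass: 3 * 4.4 = 13.2 mm
  PVB: 2 * 0.72 = 1.44 mm
  Total = 13.2 + 1.44 = 14.64 mm

14.64 mm


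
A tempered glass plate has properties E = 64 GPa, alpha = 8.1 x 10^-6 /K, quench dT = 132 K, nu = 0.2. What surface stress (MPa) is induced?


Tempering stress: sigma = E * alpha * dT / (1 - nu)
  E (MPa) = 64 * 1000 = 64000
  Numerator = 64000 * (8.1 x 10^-6) * 132 = 68.4288
  Denominator = 1 - 0.2 = 0.8
  sigma = 68.4288 / 0.8 = 85.5 MPa

85.5 MPa


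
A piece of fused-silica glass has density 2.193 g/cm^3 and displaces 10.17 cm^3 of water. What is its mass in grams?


Rearrange rho = m / V:
  m = rho * V
  m = 2.193 * 10.17 = 22.303 g

22.303 g


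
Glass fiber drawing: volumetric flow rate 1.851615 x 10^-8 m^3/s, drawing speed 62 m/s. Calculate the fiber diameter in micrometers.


Cross-sectional area from continuity:
  A = Q / v = 1.851615 x 10^-8 / 62 = 2.986476 x 10^-10 m^2
Diameter from circular cross-section:
  d = sqrt(4A / pi) * 10^6 (m -> um)
  d = sqrt(4 * 2.986476 x 10^-10 / pi) * 10^6 = 19.5 um

19.5 um


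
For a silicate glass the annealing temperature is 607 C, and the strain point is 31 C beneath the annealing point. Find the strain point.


Strain point = annealing point - difference:
  T_strain = 607 - 31 = 576 C

576 C


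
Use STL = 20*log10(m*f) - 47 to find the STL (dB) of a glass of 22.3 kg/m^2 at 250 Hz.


Mass law: STL = 20 * log10(m * f) - 47
  m * f = 22.3 * 250 = 5575
  log10(5575) = 3.74624
  STL = 20 * 3.74624 - 47 = 74.9248 - 47 = 27.9 dB

27.9 dB


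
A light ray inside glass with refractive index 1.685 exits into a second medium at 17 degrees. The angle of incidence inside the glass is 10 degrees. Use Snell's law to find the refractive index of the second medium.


Apply Snell's law: n1 * sin(theta1) = n2 * sin(theta2)
  n2 = n1 * sin(theta1) / sin(theta2)
  sin(10) = 0.173648
  sin(17) = 0.292372
  n2 = 1.685 * 0.173648 / 0.292372 = 1.0008

1.0008


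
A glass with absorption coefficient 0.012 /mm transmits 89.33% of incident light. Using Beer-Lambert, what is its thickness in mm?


Rearrange T = exp(-alpha * thickness):
  thickness = -ln(T) / alpha
  T = 89.33/100 = 0.8933
  ln(T) = -0.11283
  -ln(T) = 0.11283
  thickness = 0.11283 / 0.012 = 9.4 mm

9.4 mm


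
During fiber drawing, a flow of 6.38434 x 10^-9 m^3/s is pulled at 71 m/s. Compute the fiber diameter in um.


Cross-sectional area from continuity:
  A = Q / v = 6.38434 x 10^-9 / 71 = 8.992028 x 10^-11 m^2
Diameter from circular cross-section:
  d = sqrt(4A / pi) * 10^6 (m -> um)
  d = sqrt(4 * 8.992028 x 10^-11 / pi) * 10^6 = 10.7 um

10.7 um


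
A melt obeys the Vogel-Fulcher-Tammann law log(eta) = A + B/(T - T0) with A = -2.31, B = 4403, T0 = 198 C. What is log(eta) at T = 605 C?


VFT equation: log(eta) = A + B / (T - T0)
  T - T0 = 605 - 198 = 407
  B / (T - T0) = 4403 / 407 = 10.818
  log(eta) = -2.31 + 10.818 = 8.508

8.508


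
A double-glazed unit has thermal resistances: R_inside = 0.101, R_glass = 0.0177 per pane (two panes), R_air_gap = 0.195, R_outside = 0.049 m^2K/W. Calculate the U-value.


Total thermal resistance (series):
  R_total = R_in + R_glass + R_air + R_glass + R_out
  R_total = 0.101 + 0.0177 + 0.195 + 0.0177 + 0.049 = 0.3804 m^2K/W
U-value = 1 / R_total = 1 / 0.3804 = 2.629 W/m^2K

2.629 W/m^2K


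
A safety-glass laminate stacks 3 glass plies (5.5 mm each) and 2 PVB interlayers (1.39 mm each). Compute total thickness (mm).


Total thickness = glass contribution + PVB contribution
  Glass: 3 * 5.5 = 16.5 mm
  PVB: 2 * 1.39 = 2.78 mm
  Total = 16.5 + 2.78 = 19.28 mm

19.28 mm


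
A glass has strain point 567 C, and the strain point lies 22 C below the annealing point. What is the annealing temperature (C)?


T_anneal = T_strain + gap:
  T_anneal = 567 + 22 = 589 C

589 C


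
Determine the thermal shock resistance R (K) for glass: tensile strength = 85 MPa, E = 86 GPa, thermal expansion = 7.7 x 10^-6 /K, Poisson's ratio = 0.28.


Thermal shock resistance: R = sigma * (1 - nu) / (E * alpha)
  Numerator = 85 * (1 - 0.28) = 61.2
  Denominator = 86 * 1000 * (7.7 x 10^-6) = 0.6622
  R = 61.2 / 0.6622 = 92.4 K

92.4 K


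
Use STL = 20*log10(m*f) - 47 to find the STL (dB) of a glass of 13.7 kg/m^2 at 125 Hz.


Mass law: STL = 20 * log10(m * f) - 47
  m * f = 13.7 * 125 = 1712.5
  log10(1712.5) = 3.23363
  STL = 20 * 3.23363 - 47 = 64.6726 - 47 = 17.7 dB

17.7 dB


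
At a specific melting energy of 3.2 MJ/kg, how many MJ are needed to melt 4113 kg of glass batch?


Total energy = mass * specific energy
  E = 4113 * 3.2 = 13161.6 MJ

13161.6 MJ


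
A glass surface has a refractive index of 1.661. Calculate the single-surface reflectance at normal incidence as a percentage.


Fresnel reflectance at normal incidence:
  R = ((n - 1)/(n + 1))^2
  (n - 1)/(n + 1) = (1.661 - 1)/(1.661 + 1) = 0.248403
  R = 0.248403^2 = 0.0617041
  R(%) = 0.0617041 * 100 = 6.17%

6.17%


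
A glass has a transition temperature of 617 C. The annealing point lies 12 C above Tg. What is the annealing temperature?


The annealing temperature is Tg plus the offset:
  T_anneal = 617 + 12 = 629 C

629 C


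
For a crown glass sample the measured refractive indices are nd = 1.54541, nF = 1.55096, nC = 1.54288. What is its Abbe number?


Abbe number formula: Vd = (nd - 1) / (nF - nC)
  nd - 1 = 1.54541 - 1 = 0.54541
  nF - nC = 1.55096 - 1.54288 = 0.00808
  Vd = 0.54541 / 0.00808 = 67.5

67.5


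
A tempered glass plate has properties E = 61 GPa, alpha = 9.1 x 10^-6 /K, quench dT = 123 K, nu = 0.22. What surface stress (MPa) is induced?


Tempering stress: sigma = E * alpha * dT / (1 - nu)
  E (MPa) = 61 * 1000 = 61000
  Numerator = 61000 * (9.1 x 10^-6) * 123 = 68.2773
  Denominator = 1 - 0.22 = 0.78
  sigma = 68.2773 / 0.78 = 87.5 MPa

87.5 MPa


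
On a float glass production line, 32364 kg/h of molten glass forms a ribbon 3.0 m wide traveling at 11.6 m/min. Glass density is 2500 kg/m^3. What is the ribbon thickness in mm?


Ribbon cross-section from mass balance:
  Volume rate = throughput / density = 32364 / 2500 = 12.9456 m^3/h
  thickness = volume rate / (speed * 60 * width), i.e.
  thickness = throughput / (60 * speed * width * density) * 1000
  thickness = 32364 / (60 * 11.6 * 3.0 * 2500) * 1000 = 6.2 mm

6.2 mm


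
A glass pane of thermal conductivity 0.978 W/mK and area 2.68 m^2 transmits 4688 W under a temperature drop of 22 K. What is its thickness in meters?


Fourier's law: t = k * A * dT / Q
  t = 0.978 * 2.68 * 22 / 4688
  t = 57.66288 / 4688 = 0.0123 m

0.0123 m


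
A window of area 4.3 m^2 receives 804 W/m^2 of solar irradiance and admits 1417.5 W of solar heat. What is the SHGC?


Rearrange Q = Area * SHGC * Irradiance:
  SHGC = Q / (Area * Irradiance)
  SHGC = 1417.5 / (4.3 * 804) = 0.41

0.41


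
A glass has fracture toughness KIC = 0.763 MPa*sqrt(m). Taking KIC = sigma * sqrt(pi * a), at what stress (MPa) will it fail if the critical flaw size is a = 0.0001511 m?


Rearrange KIC = sigma * sqrt(pi * a):
  sigma = KIC / sqrt(pi * a)
  sqrt(pi * 0.0001511) = 0.021787
  sigma = 0.763 / 0.021787 = 35.02 MPa

35.02 MPa


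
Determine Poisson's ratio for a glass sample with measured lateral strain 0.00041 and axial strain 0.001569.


Poisson's ratio: nu = lateral strain / axial strain
  nu = 0.00041 / 0.001569 = 0.2613

0.2613


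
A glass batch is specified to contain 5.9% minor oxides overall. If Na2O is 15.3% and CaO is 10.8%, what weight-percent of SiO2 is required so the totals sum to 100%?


Known pieces sum to 100%:
  SiO2 = 100 - (others + Na2O + CaO)
  SiO2 = 100 - (5.9 + 15.3 + 10.8) = 68.0%

68.0%


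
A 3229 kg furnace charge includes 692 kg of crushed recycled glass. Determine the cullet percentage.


Cullet ratio = (cullet mass / total batch mass) * 100
  Ratio = 692 / 3229 * 100 = 21.43%

21.43%


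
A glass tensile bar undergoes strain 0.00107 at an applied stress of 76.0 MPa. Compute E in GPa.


Young's modulus: E = stress / strain
  E = 76.0 MPa / 0.00107 = 71028.04 MPa
Convert to GPa: 71028.04 / 1000 = 71.03 GPa

71.03 GPa


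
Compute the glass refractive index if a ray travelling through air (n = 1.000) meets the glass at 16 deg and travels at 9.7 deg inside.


Apply Snell's law: n1 * sin(theta1) = n2 * sin(theta2)
  n2 = n1 * sin(theta1) / sin(theta2)
  sin(16) = 0.275637
  sin(9.7) = 0.168489
  n2 = 1.000 * 0.275637 / 0.168489 = 1.6359

1.6359


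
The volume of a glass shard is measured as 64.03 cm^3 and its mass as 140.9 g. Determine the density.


Use the definition of density:
  rho = mass / volume
  rho = 140.9 / 64.03 = 2.201 g/cm^3

2.201 g/cm^3


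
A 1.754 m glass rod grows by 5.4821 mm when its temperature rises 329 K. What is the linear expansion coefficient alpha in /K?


Rearrange dL = alpha * L0 * dT for alpha:
  alpha = dL / (L0 * dT)
  alpha = (5.4821 / 1000) / (1.754 * 329) = 0.0000095 /K = 9.5 x 10^-6 /K

9.5 x 10^-6 /K


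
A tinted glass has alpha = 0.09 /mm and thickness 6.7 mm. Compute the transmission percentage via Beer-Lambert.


Beer-Lambert law: T = exp(-alpha * thickness)
  exponent = -0.09 * 6.7 = -0.603
  T = exp(-0.603) = 0.5472
  Percentage = 0.5472 * 100 = 54.72%

54.72%


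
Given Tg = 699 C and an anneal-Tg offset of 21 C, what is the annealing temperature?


The annealing temperature is Tg plus the offset:
  T_anneal = 699 + 21 = 720 C

720 C


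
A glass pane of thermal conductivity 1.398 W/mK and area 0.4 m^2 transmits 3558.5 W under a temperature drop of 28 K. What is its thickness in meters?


Fourier's law: t = k * A * dT / Q
  t = 1.398 * 0.4 * 28 / 3558.5
  t = 15.6576 / 3558.5 = 0.0044 m

0.0044 m


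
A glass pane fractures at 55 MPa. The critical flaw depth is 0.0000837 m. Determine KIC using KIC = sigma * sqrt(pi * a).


Fracture toughness: KIC = sigma * sqrt(pi * a)
  pi * a = pi * 0.0000837 = 0.000262951
  sqrt(pi * a) = 0.016216
  KIC = 55 * 0.016216 = 0.892 MPa*sqrt(m)

0.892 MPa*sqrt(m)


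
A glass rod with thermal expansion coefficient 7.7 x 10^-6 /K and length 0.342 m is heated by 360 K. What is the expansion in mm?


Thermal expansion formula: dL = alpha * L0 * dT
  dL = (7.7 x 10^-6) * 0.342 * 360 = 0.00094802 m
Convert to mm: 0.00094802 * 1000 = 0.948 mm

0.948 mm


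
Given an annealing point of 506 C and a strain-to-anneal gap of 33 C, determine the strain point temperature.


Strain point = annealing point - difference:
  T_strain = 506 - 33 = 473 C

473 C


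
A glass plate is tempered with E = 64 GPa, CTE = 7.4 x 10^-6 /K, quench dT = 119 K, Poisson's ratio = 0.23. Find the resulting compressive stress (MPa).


Tempering stress: sigma = E * alpha * dT / (1 - nu)
  E (MPa) = 64 * 1000 = 64000
  Numerator = 64000 * (7.4 x 10^-6) * 119 = 56.3584
  Denominator = 1 - 0.23 = 0.77
  sigma = 56.3584 / 0.77 = 73.2 MPa

73.2 MPa


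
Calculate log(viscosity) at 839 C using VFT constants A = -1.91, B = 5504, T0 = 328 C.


VFT equation: log(eta) = A + B / (T - T0)
  T - T0 = 839 - 328 = 511
  B / (T - T0) = 5504 / 511 = 10.771
  log(eta) = -1.91 + 10.771 = 8.861

8.861


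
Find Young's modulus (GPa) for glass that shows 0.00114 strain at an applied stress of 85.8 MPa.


Young's modulus: E = stress / strain
  E = 85.8 MPa / 0.00114 = 75263.16 MPa
Convert to GPa: 75263.16 / 1000 = 75.26 GPa

75.26 GPa


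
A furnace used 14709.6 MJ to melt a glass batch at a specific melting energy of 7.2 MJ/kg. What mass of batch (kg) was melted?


Rearrange E = m * s for m:
  m = E / s
  m = 14709.6 / 7.2 = 2043.0 kg

2043.0 kg


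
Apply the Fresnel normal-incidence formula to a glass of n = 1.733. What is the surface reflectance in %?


Fresnel reflectance at normal incidence:
  R = ((n - 1)/(n + 1))^2
  (n - 1)/(n + 1) = (1.733 - 1)/(1.733 + 1) = 0.268203
  R = 0.268203^2 = 0.0719328
  R(%) = 0.0719328 * 100 = 7.193%

7.193%


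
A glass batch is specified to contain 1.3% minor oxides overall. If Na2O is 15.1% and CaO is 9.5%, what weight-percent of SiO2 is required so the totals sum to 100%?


Known pieces sum to 100%:
  SiO2 = 100 - (others + Na2O + CaO)
  SiO2 = 100 - (1.3 + 15.1 + 9.5) = 74.1%

74.1%


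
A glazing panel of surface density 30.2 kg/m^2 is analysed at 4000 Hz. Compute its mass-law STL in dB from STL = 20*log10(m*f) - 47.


Mass law: STL = 20 * log10(m * f) - 47
  m * f = 30.2 * 4000 = 120800
  log10(120800) = 5.08207
  STL = 20 * 5.08207 - 47 = 101.6414 - 47 = 54.6 dB

54.6 dB


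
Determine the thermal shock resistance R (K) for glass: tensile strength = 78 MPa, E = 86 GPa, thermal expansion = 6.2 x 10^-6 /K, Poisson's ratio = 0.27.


Thermal shock resistance: R = sigma * (1 - nu) / (E * alpha)
  Numerator = 78 * (1 - 0.27) = 56.94
  Denominator = 86 * 1000 * (6.2 x 10^-6) = 0.5332
  R = 56.94 / 0.5332 = 106.8 K

106.8 K


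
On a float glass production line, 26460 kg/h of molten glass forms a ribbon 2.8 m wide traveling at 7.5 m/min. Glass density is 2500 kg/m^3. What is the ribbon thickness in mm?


Ribbon cross-section from mass balance:
  Volume rate = throughput / density = 26460 / 2500 = 10.584 m^3/h
  thickness = volume rate / (speed * 60 * width), i.e.
  thickness = throughput / (60 * speed * width * density) * 1000
  thickness = 26460 / (60 * 7.5 * 2.8 * 2500) * 1000 = 8.4 mm

8.4 mm


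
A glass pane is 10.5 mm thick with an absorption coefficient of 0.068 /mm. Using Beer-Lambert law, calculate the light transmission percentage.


Beer-Lambert law: T = exp(-alpha * thickness)
  exponent = -0.068 * 10.5 = -0.714
  T = exp(-0.714) = 0.4897
  Percentage = 0.4897 * 100 = 48.97%

48.97%


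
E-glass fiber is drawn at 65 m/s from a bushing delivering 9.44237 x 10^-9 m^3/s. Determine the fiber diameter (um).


Cross-sectional area from continuity:
  A = Q / v = 9.44237 x 10^-9 / 65 = 1.452672 x 10^-10 m^2
Diameter from circular cross-section:
  d = sqrt(4A / pi) * 10^6 (m -> um)
  d = sqrt(4 * 1.452672 x 10^-10 / pi) * 10^6 = 13.6 um

13.6 um


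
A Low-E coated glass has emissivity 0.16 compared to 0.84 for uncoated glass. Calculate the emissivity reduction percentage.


Percentage reduction = (1 - coated/uncoated) * 100
  Ratio = 0.16 / 0.84 = 0.1905
  Reduction = (1 - 0.1905) * 100 = 81.0%

81.0%


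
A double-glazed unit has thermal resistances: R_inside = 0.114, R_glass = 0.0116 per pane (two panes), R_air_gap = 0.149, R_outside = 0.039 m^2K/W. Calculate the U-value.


Total thermal resistance (series):
  R_total = R_in + R_glass + R_air + R_glass + R_out
  R_total = 0.114 + 0.0116 + 0.149 + 0.0116 + 0.039 = 0.3252 m^2K/W
U-value = 1 / R_total = 1 / 0.3252 = 3.075 W/m^2K

3.075 W/m^2K


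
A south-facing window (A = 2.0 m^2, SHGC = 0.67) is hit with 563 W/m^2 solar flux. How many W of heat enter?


Solar heat gain: Q = Area * SHGC * Irradiance
  Q = 2.0 * 0.67 * 563 = 754.4 W

754.4 W


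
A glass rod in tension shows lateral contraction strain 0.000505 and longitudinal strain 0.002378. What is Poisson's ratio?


Poisson's ratio: nu = lateral strain / axial strain
  nu = 0.000505 / 0.002378 = 0.2124

0.2124


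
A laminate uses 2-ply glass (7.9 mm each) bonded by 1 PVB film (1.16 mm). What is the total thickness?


Total thickness = glass contribution + PVB contribution
  Glass: 2 * 7.9 = 15.8 mm
  PVB: 1 * 1.16 = 1.16 mm
  Total = 15.8 + 1.16 = 16.96 mm

16.96 mm


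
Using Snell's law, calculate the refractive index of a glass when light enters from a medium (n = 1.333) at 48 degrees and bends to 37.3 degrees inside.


Apply Snell's law: n1 * sin(theta1) = n2 * sin(theta2)
  n2 = n1 * sin(theta1) / sin(theta2)
  sin(48) = 0.743145
  sin(37.3) = 0.605988
  n2 = 1.333 * 0.743145 / 0.605988 = 1.6347

1.6347


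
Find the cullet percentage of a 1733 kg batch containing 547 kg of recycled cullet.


Cullet ratio = (cullet mass / total batch mass) * 100
  Ratio = 547 / 1733 * 100 = 31.56%

31.56%


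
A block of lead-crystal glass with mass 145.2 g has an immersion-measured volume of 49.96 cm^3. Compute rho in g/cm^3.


Use the definition of density:
  rho = mass / volume
  rho = 145.2 / 49.96 = 2.906 g/cm^3

2.906 g/cm^3


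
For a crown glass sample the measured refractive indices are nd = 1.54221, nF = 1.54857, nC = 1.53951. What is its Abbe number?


Abbe number formula: Vd = (nd - 1) / (nF - nC)
  nd - 1 = 1.54221 - 1 = 0.54221
  nF - nC = 1.54857 - 1.53951 = 0.00906
  Vd = 0.54221 / 0.00906 = 59.85

59.85


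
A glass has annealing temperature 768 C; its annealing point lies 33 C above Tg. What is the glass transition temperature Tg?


Rearrange T_anneal = Tg + offset for Tg:
  Tg = T_anneal - offset = 768 - 33 = 735 C

735 C


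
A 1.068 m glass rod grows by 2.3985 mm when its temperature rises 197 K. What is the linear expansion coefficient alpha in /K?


Rearrange dL = alpha * L0 * dT for alpha:
  alpha = dL / (L0 * dT)
  alpha = (2.3985 / 1000) / (1.068 * 197) = 0.0000114 /K = 1.14 x 10^-5 /K

1.14 x 10^-5 /K


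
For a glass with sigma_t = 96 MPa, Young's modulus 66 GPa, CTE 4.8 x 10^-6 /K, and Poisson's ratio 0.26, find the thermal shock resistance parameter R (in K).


Thermal shock resistance: R = sigma * (1 - nu) / (E * alpha)
  Numerator = 96 * (1 - 0.26) = 71.04
  Denominator = 66 * 1000 * (4.8 x 10^-6) = 0.3168
  R = 71.04 / 0.3168 = 224.2 K

224.2 K


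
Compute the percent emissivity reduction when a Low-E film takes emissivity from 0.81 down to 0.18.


Percentage reduction = (1 - coated/uncoated) * 100
  Ratio = 0.18 / 0.81 = 0.2222
  Reduction = (1 - 0.2222) * 100 = 77.8%

77.8%


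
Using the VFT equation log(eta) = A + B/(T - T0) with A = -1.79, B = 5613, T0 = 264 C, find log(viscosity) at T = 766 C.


VFT equation: log(eta) = A + B / (T - T0)
  T - T0 = 766 - 264 = 502
  B / (T - T0) = 5613 / 502 = 11.181
  log(eta) = -1.79 + 11.181 = 9.391

9.391


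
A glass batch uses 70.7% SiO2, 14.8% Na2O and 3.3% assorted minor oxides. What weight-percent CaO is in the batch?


Pieces sum to 100%:
  CaO = 100 - (SiO2 + Na2O + others)
  CaO = 100 - (70.7 + 14.8 + 3.3) = 11.2%

11.2%


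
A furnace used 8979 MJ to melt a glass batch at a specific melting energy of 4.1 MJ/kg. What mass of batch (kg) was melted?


Rearrange E = m * s for m:
  m = E / s
  m = 8979 / 4.1 = 2190.0 kg

2190.0 kg


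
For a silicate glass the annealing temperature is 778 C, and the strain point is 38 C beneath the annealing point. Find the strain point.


Strain point = annealing point - difference:
  T_strain = 778 - 38 = 740 C

740 C


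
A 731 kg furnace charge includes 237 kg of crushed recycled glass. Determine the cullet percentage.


Cullet ratio = (cullet mass / total batch mass) * 100
  Ratio = 237 / 731 * 100 = 32.42%

32.42%


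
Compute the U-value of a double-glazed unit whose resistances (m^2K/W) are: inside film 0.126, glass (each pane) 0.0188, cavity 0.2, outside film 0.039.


Total thermal resistance (series):
  R_total = R_in + R_glass + R_air + R_glass + R_out
  R_total = 0.126 + 0.0188 + 0.2 + 0.0188 + 0.039 = 0.4026 m^2K/W
U-value = 1 / R_total = 1 / 0.4026 = 2.484 W/m^2K

2.484 W/m^2K


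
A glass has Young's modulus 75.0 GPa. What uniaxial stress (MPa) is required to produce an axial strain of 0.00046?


Rearrange E = sigma / epsilon:
  sigma = E * epsilon
  E (MPa) = 75.0 * 1000 = 75000
  sigma = 75000 * 0.00046 = 34.5 MPa

34.5 MPa


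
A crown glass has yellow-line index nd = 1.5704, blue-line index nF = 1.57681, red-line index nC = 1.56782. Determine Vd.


Abbe number formula: Vd = (nd - 1) / (nF - nC)
  nd - 1 = 1.5704 - 1 = 0.5704
  nF - nC = 1.57681 - 1.56782 = 0.00899
  Vd = 0.5704 / 0.00899 = 63.45

63.45


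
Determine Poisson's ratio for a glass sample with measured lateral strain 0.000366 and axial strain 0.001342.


Poisson's ratio: nu = lateral strain / axial strain
  nu = 0.000366 / 0.001342 = 0.2727

0.2727


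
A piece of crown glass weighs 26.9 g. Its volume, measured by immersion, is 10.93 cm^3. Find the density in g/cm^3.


Use the definition of density:
  rho = mass / volume
  rho = 26.9 / 10.93 = 2.461 g/cm^3

2.461 g/cm^3


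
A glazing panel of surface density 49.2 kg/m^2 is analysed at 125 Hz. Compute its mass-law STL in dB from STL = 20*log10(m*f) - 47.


Mass law: STL = 20 * log10(m * f) - 47
  m * f = 49.2 * 125 = 6150
  log10(6150) = 3.78888
  STL = 20 * 3.78888 - 47 = 75.7776 - 47 = 28.8 dB

28.8 dB


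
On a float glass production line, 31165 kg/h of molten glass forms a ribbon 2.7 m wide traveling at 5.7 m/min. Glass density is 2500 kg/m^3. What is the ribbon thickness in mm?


Ribbon cross-section from mass balance:
  Volume rate = throughput / density = 31165 / 2500 = 12.466 m^3/h
  thickness = volume rate / (speed * 60 * width), i.e.
  thickness = throughput / (60 * speed * width * density) * 1000
  thickness = 31165 / (60 * 5.7 * 2.7 * 2500) * 1000 = 13.5 mm

13.5 mm


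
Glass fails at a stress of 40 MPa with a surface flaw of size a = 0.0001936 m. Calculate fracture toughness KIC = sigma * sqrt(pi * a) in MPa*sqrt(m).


Fracture toughness: KIC = sigma * sqrt(pi * a)
  pi * a = pi * 0.0001936 = 0.000608212
  sqrt(pi * a) = 0.024662
  KIC = 40 * 0.024662 = 0.986 MPa*sqrt(m)

0.986 MPa*sqrt(m)


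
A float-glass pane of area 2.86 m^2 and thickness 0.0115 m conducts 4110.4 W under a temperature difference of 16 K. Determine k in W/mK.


Fourier's law rearranged: k = Q * t / (A * dT)
  Numerator = 4110.4 * 0.0115 = 47.2696
  Denominator = 2.86 * 16 = 45.76
  k = 47.2696 / 45.76 = 1.033 W/mK

1.033 W/mK


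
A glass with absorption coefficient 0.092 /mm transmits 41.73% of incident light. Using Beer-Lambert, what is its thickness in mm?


Rearrange T = exp(-alpha * thickness):
  thickness = -ln(T) / alpha
  T = 41.73/100 = 0.4173
  ln(T) = -0.87395
  -ln(T) = 0.87395
  thickness = 0.87395 / 0.092 = 9.5 mm

9.5 mm


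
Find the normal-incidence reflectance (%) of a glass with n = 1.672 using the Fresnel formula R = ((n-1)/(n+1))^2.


Fresnel reflectance at normal incidence:
  R = ((n - 1)/(n + 1))^2
  (n - 1)/(n + 1) = (1.672 - 1)/(1.672 + 1) = 0.251497
  R = 0.251497^2 = 0.0632507
  R(%) = 0.0632507 * 100 = 6.325%

6.325%


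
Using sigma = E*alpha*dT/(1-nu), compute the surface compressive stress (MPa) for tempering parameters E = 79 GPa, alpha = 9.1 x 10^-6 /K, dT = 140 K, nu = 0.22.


Tempering stress: sigma = E * alpha * dT / (1 - nu)
  E (MPa) = 79 * 1000 = 79000
  Numerator = 79000 * (9.1 x 10^-6) * 140 = 100.646
  Denominator = 1 - 0.22 = 0.78
  sigma = 100.646 / 0.78 = 129.0 MPa

129.0 MPa


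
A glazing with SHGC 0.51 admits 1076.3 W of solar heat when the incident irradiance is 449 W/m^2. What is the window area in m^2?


Rearrange Q = Area * SHGC * Irradiance:
  Area = Q / (SHGC * Irradiance)
  Area = 1076.3 / (0.51 * 449) = 4.7 m^2

4.7 m^2


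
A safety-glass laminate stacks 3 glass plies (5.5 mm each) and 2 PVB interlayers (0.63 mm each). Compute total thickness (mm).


Total thickness = glass contribution + PVB contribution
  Glass: 3 * 5.5 = 16.5 mm
  PVB: 2 * 0.63 = 1.26 mm
  Total = 16.5 + 1.26 = 17.76 mm

17.76 mm


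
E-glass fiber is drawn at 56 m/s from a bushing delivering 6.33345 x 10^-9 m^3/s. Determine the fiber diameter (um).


Cross-sectional area from continuity:
  A = Q / v = 6.33345 x 10^-9 / 56 = 1.130973 x 10^-10 m^2
Diameter from circular cross-section:
  d = sqrt(4A / pi) * 10^6 (m -> um)
  d = sqrt(4 * 1.130973 x 10^-10 / pi) * 10^6 = 12.0 um

12.0 um


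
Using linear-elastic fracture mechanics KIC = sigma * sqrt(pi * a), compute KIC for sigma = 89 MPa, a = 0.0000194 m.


Fracture toughness: KIC = sigma * sqrt(pi * a)
  pi * a = pi * 0.0000194 = 0.000060947
  sqrt(pi * a) = 0.007807
  KIC = 89 * 0.007807 = 0.695 MPa*sqrt(m)

0.695 MPa*sqrt(m)


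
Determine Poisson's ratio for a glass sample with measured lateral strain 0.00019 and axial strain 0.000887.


Poisson's ratio: nu = lateral strain / axial strain
  nu = 0.00019 / 0.000887 = 0.2142

0.2142


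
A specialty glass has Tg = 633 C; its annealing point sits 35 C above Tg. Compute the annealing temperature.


The annealing temperature is Tg plus the offset:
  T_anneal = 633 + 35 = 668 C

668 C


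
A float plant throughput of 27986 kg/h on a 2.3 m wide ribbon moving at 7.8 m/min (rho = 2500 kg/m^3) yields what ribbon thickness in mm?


Ribbon cross-section from mass balance:
  Volume rate = throughput / density = 27986 / 2500 = 11.1944 m^3/h
  thickness = volume rate / (speed * 60 * width), i.e.
  thickness = throughput / (60 * speed * width * density) * 1000
  thickness = 27986 / (60 * 7.8 * 2.3 * 2500) * 1000 = 10.4 mm

10.4 mm


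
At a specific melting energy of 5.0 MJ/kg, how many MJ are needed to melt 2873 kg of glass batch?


Total energy = mass * specific energy
  E = 2873 * 5.0 = 14365 MJ

14365 MJ


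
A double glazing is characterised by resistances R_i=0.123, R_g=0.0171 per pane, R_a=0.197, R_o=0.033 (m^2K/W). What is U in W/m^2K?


Total thermal resistance (series):
  R_total = R_in + R_glass + R_air + R_glass + R_out
  R_total = 0.123 + 0.0171 + 0.197 + 0.0171 + 0.033 = 0.3872 m^2K/W
U-value = 1 / R_total = 1 / 0.3872 = 2.583 W/m^2K

2.583 W/m^2K


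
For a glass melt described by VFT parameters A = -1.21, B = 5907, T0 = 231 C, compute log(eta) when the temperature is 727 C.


VFT equation: log(eta) = A + B / (T - T0)
  T - T0 = 727 - 231 = 496
  B / (T - T0) = 5907 / 496 = 11.909
  log(eta) = -1.21 + 11.909 = 10.699

10.699


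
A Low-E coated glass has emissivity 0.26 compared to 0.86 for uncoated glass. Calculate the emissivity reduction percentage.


Percentage reduction = (1 - coated/uncoated) * 100
  Ratio = 0.26 / 0.86 = 0.3023
  Reduction = (1 - 0.3023) * 100 = 69.8%

69.8%


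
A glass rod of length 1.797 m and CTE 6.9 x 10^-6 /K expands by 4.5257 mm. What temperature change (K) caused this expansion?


Rearrange dL = alpha * L0 * dT for dT:
  dT = dL / (alpha * L0)
  dL (m) = 4.5257 / 1000 = 0.0045257
  dT = 0.0045257 / ((6.9 x 10^-6) * 1.797) = 365.0 K

365.0 K


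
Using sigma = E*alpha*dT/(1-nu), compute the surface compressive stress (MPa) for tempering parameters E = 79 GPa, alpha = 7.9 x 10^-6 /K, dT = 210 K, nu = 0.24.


Tempering stress: sigma = E * alpha * dT / (1 - nu)
  E (MPa) = 79 * 1000 = 79000
  Numerator = 79000 * (7.9 x 10^-6) * 210 = 131.061
  Denominator = 1 - 0.24 = 0.76
  sigma = 131.061 / 0.76 = 172.4 MPa

172.4 MPa


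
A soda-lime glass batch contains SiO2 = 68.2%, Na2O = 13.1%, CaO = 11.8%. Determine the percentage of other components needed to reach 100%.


Sum the three major oxides:
  SiO2 + Na2O + CaO = 68.2 + 13.1 + 11.8 = 93.1%
Subtract from 100%:
  Others = 100 - 93.1 = 6.9%

6.9%


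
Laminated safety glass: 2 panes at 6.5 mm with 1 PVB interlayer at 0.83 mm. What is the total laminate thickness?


Total thickness = glass contribution + PVB contribution
  Glass: 2 * 6.5 = 13.0 mm
  PVB: 1 * 0.83 = 0.83 mm
  Total = 13.0 + 0.83 = 13.83 mm

13.83 mm


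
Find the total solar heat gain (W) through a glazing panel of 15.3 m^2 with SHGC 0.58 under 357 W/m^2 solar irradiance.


Solar heat gain: Q = Area * SHGC * Irradiance
  Q = 15.3 * 0.58 * 357 = 3168 W

3168 W


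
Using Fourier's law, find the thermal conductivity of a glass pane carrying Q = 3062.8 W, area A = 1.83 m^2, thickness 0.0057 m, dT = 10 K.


Fourier's law rearranged: k = Q * t / (A * dT)
  Numerator = 3062.8 * 0.0057 = 17.45796
  Denominator = 1.83 * 10 = 18.3
  k = 17.45796 / 18.3 = 0.954 W/mK

0.954 W/mK


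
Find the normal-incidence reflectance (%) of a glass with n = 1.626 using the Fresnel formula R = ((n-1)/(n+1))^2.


Fresnel reflectance at normal incidence:
  R = ((n - 1)/(n + 1))^2
  (n - 1)/(n + 1) = (1.626 - 1)/(1.626 + 1) = 0.238385
  R = 0.238385^2 = 0.0568274
  R(%) = 0.0568274 * 100 = 5.683%

5.683%


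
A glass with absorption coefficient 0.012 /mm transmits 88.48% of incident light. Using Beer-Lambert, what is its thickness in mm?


Rearrange T = exp(-alpha * thickness):
  thickness = -ln(T) / alpha
  T = 88.48/100 = 0.8848
  ln(T) = -0.12239
  -ln(T) = 0.12239
  thickness = 0.12239 / 0.012 = 10.2 mm

10.2 mm


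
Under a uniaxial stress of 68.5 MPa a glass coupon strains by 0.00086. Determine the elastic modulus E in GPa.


Young's modulus: E = stress / strain
  E = 68.5 MPa / 0.00086 = 79651.16 MPa
Convert to GPa: 79651.16 / 1000 = 79.65 GPa

79.65 GPa


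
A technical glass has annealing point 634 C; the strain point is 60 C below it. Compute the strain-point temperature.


Strain point = annealing point - difference:
  T_strain = 634 - 60 = 574 C

574 C


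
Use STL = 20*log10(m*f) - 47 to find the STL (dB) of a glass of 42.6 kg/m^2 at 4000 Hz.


Mass law: STL = 20 * log10(m * f) - 47
  m * f = 42.6 * 4000 = 170400
  log10(170400) = 5.23147
  STL = 20 * 5.23147 - 47 = 104.6294 - 47 = 57.6 dB

57.6 dB


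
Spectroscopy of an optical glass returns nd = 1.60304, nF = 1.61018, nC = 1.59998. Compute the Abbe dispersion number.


Abbe number formula: Vd = (nd - 1) / (nF - nC)
  nd - 1 = 1.60304 - 1 = 0.60304
  nF - nC = 1.61018 - 1.59998 = 0.0102
  Vd = 0.60304 / 0.0102 = 59.12

59.12


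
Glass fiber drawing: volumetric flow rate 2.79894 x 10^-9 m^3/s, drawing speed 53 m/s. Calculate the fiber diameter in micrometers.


Cross-sectional area from continuity:
  A = Q / v = 2.79894 x 10^-9 / 53 = 5.281019 x 10^-11 m^2
Diameter from circular cross-section:
  d = sqrt(4A / pi) * 10^6 (m -> um)
  d = sqrt(4 * 5.281019 x 10^-11 / pi) * 10^6 = 8.2 um

8.2 um


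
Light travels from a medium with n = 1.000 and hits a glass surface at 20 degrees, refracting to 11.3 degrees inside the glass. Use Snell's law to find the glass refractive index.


Apply Snell's law: n1 * sin(theta1) = n2 * sin(theta2)
  n2 = n1 * sin(theta1) / sin(theta2)
  sin(20) = 0.34202
  sin(11.3) = 0.195946
  n2 = 1.000 * 0.34202 / 0.195946 = 1.7455

1.7455


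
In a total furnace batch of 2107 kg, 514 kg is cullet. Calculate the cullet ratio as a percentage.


Cullet ratio = (cullet mass / total batch mass) * 100
  Ratio = 514 / 2107 * 100 = 24.39%

24.39%


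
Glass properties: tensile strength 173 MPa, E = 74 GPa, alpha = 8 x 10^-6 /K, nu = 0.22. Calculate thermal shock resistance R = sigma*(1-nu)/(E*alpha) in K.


Thermal shock resistance: R = sigma * (1 - nu) / (E * alpha)
  Numerator = 173 * (1 - 0.22) = 134.94
  Denominator = 74 * 1000 * (8 x 10^-6) = 0.592
  R = 134.94 / 0.592 = 227.9 K

227.9 K


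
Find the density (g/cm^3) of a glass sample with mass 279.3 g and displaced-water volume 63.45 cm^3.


Use the definition of density:
  rho = mass / volume
  rho = 279.3 / 63.45 = 4.402 g/cm^3

4.402 g/cm^3


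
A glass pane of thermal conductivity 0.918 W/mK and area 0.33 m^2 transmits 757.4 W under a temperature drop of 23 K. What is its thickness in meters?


Fourier's law: t = k * A * dT / Q
  t = 0.918 * 0.33 * 23 / 757.4
  t = 6.96762 / 757.4 = 0.0092 m

0.0092 m


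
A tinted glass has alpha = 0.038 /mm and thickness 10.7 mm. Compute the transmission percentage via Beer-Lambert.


Beer-Lambert law: T = exp(-alpha * thickness)
  exponent = -0.038 * 10.7 = -0.4066
  T = exp(-0.4066) = 0.6659
  Percentage = 0.6659 * 100 = 66.59%

66.59%


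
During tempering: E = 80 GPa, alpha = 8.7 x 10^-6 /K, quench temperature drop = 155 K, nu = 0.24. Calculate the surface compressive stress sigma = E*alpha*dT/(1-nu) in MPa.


Tempering stress: sigma = E * alpha * dT / (1 - nu)
  E (MPa) = 80 * 1000 = 80000
  Numerator = 80000 * (8.7 x 10^-6) * 155 = 107.88
  Denominator = 1 - 0.24 = 0.76
  sigma = 107.88 / 0.76 = 141.9 MPa

141.9 MPa


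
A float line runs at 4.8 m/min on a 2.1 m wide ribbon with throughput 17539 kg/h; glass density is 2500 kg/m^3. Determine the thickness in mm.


Ribbon cross-section from mass balance:
  Volume rate = throughput / density = 17539 / 2500 = 7.0156 m^3/h
  thickness = volume rate / (speed * 60 * width), i.e.
  thickness = throughput / (60 * speed * width * density) * 1000
  thickness = 17539 / (60 * 4.8 * 2.1 * 2500) * 1000 = 11.6 mm

11.6 mm


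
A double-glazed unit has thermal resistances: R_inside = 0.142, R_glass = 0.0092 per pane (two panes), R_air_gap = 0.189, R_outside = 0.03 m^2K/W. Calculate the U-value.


Total thermal resistance (series):
  R_total = R_in + R_glass + R_air + R_glass + R_out
  R_total = 0.142 + 0.0092 + 0.189 + 0.0092 + 0.03 = 0.3794 m^2K/W
U-value = 1 / R_total = 1 / 0.3794 = 2.636 W/m^2K

2.636 W/m^2K


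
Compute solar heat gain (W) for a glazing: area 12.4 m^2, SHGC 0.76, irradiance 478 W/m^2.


Solar heat gain: Q = Area * SHGC * Irradiance
  Q = 12.4 * 0.76 * 478 = 4504.7 W

4504.7 W


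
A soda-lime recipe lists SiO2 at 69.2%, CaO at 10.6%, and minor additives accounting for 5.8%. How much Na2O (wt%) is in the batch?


Pieces sum to 100%:
  Na2O = 100 - (SiO2 + CaO + others)
  Na2O = 100 - (69.2 + 10.6 + 5.8) = 14.4%

14.4%


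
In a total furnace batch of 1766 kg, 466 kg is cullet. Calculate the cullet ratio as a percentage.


Cullet ratio = (cullet mass / total batch mass) * 100
  Ratio = 466 / 1766 * 100 = 26.39%

26.39%


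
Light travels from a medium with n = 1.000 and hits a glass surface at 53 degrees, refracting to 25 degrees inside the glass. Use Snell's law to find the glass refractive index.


Apply Snell's law: n1 * sin(theta1) = n2 * sin(theta2)
  n2 = n1 * sin(theta1) / sin(theta2)
  sin(53) = 0.798636
  sin(25) = 0.422618
  n2 = 1.000 * 0.798636 / 0.422618 = 1.8897

1.8897


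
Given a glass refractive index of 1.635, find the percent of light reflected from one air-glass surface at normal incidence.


Fresnel reflectance at normal incidence:
  R = ((n - 1)/(n + 1))^2
  (n - 1)/(n + 1) = (1.635 - 1)/(1.635 + 1) = 0.240987
  R = 0.240987^2 = 0.0580747
  R(%) = 0.0580747 * 100 = 5.807%

5.807%


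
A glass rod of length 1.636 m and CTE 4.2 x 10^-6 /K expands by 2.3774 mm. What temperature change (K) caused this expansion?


Rearrange dL = alpha * L0 * dT for dT:
  dT = dL / (alpha * L0)
  dL (m) = 2.3774 / 1000 = 0.0023774
  dT = 0.0023774 / ((4.2 x 10^-6) * 1.636) = 346.0 K

346.0 K


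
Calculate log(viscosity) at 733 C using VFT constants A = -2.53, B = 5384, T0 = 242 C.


VFT equation: log(eta) = A + B / (T - T0)
  T - T0 = 733 - 242 = 491
  B / (T - T0) = 5384 / 491 = 10.965
  log(eta) = -2.53 + 10.965 = 8.435

8.435


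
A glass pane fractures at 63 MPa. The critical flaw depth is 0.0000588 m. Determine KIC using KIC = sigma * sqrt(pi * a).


Fracture toughness: KIC = sigma * sqrt(pi * a)
  pi * a = pi * 0.0000588 = 0.000184726
  sqrt(pi * a) = 0.013591
  KIC = 63 * 0.013591 = 0.856 MPa*sqrt(m)

0.856 MPa*sqrt(m)


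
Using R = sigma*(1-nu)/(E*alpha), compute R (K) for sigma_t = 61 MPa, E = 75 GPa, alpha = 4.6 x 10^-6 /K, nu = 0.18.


Thermal shock resistance: R = sigma * (1 - nu) / (E * alpha)
  Numerator = 61 * (1 - 0.18) = 50.02
  Denominator = 75 * 1000 * (4.6 x 10^-6) = 0.345
  R = 50.02 / 0.345 = 145.0 K

145.0 K
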